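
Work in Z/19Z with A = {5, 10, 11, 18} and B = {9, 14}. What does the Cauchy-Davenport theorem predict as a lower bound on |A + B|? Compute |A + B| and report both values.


Cauchy-Davenport: |A + B| ≥ min(p, |A| + |B| - 1) for A, B nonempty in Z/pZ.
|A| = 4, |B| = 2, p = 19.
CD lower bound = min(19, 4 + 2 - 1) = min(19, 5) = 5.
Compute A + B mod 19 directly:
a = 5: 5+9=14, 5+14=0
a = 10: 10+9=0, 10+14=5
a = 11: 11+9=1, 11+14=6
a = 18: 18+9=8, 18+14=13
A + B = {0, 1, 5, 6, 8, 13, 14}, so |A + B| = 7.
Verify: 7 ≥ 5? Yes ✓.

CD lower bound = 5, actual |A + B| = 7.


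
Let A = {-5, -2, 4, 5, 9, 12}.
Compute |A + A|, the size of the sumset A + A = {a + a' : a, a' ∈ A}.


A + A = {a + a' : a, a' ∈ A}; |A| = 6.
General bounds: 2|A| - 1 ≤ |A + A| ≤ |A|(|A|+1)/2, i.e. 11 ≤ |A + A| ≤ 21.
Lower bound 2|A|-1 is attained iff A is an arithmetic progression.
Enumerate sums a + a' for a ≤ a' (symmetric, so this suffices):
a = -5: -5+-5=-10, -5+-2=-7, -5+4=-1, -5+5=0, -5+9=4, -5+12=7
a = -2: -2+-2=-4, -2+4=2, -2+5=3, -2+9=7, -2+12=10
a = 4: 4+4=8, 4+5=9, 4+9=13, 4+12=16
a = 5: 5+5=10, 5+9=14, 5+12=17
a = 9: 9+9=18, 9+12=21
a = 12: 12+12=24
Distinct sums: {-10, -7, -4, -1, 0, 2, 3, 4, 7, 8, 9, 10, 13, 14, 16, 17, 18, 21, 24}
|A + A| = 19

|A + A| = 19


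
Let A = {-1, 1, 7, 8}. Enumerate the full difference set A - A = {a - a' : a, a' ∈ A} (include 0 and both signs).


A - A = {a - a' : a, a' ∈ A}.
Compute a - a' for each ordered pair (a, a'):
a = -1: -1--1=0, -1-1=-2, -1-7=-8, -1-8=-9
a = 1: 1--1=2, 1-1=0, 1-7=-6, 1-8=-7
a = 7: 7--1=8, 7-1=6, 7-7=0, 7-8=-1
a = 8: 8--1=9, 8-1=7, 8-7=1, 8-8=0
Collecting distinct values (and noting 0 appears from a-a):
A - A = {-9, -8, -7, -6, -2, -1, 0, 1, 2, 6, 7, 8, 9}
|A - A| = 13

A - A = {-9, -8, -7, -6, -2, -1, 0, 1, 2, 6, 7, 8, 9}


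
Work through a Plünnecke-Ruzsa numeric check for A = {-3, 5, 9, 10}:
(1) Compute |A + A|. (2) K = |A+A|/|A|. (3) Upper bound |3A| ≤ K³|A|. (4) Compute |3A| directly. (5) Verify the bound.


|A| = 4.
Step 1: Compute A + A by enumerating all 16 pairs.
A + A = {-6, 2, 6, 7, 10, 14, 15, 18, 19, 20}, so |A + A| = 10.
Step 2: Doubling constant K = |A + A|/|A| = 10/4 = 10/4 ≈ 2.5000.
Step 3: Plünnecke-Ruzsa gives |3A| ≤ K³·|A| = (2.5000)³ · 4 ≈ 62.5000.
Step 4: Compute 3A = A + A + A directly by enumerating all triples (a,b,c) ∈ A³; |3A| = 19.
Step 5: Check 19 ≤ 62.5000? Yes ✓.

K = 10/4, Plünnecke-Ruzsa bound K³|A| ≈ 62.5000, |3A| = 19, inequality holds.


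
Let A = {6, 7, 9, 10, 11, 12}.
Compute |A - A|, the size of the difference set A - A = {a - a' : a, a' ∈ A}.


A - A = {a - a' : a, a' ∈ A}; |A| = 6.
Bounds: 2|A|-1 ≤ |A - A| ≤ |A|² - |A| + 1, i.e. 11 ≤ |A - A| ≤ 31.
Note: 0 ∈ A - A always (from a - a). The set is symmetric: if d ∈ A - A then -d ∈ A - A.
Enumerate nonzero differences d = a - a' with a > a' (then include -d):
Positive differences: {1, 2, 3, 4, 5, 6}
Full difference set: {0} ∪ (positive diffs) ∪ (negative diffs).
|A - A| = 1 + 2·6 = 13 (matches direct enumeration: 13).

|A - A| = 13


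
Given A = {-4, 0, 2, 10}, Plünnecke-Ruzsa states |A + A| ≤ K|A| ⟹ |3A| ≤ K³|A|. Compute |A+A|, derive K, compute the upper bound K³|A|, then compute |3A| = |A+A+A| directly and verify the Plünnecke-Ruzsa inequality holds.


|A| = 4.
Step 1: Compute A + A by enumerating all 16 pairs.
A + A = {-8, -4, -2, 0, 2, 4, 6, 10, 12, 20}, so |A + A| = 10.
Step 2: Doubling constant K = |A + A|/|A| = 10/4 = 10/4 ≈ 2.5000.
Step 3: Plünnecke-Ruzsa gives |3A| ≤ K³·|A| = (2.5000)³ · 4 ≈ 62.5000.
Step 4: Compute 3A = A + A + A directly by enumerating all triples (a,b,c) ∈ A³; |3A| = 17.
Step 5: Check 17 ≤ 62.5000? Yes ✓.

K = 10/4, Plünnecke-Ruzsa bound K³|A| ≈ 62.5000, |3A| = 17, inequality holds.


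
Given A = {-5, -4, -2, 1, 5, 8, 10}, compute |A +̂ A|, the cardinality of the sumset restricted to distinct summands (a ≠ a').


Restricted sumset: A +̂ A = {a + a' : a ∈ A, a' ∈ A, a ≠ a'}.
Equivalently, take A + A and drop any sum 2a that is achievable ONLY as a + a for a ∈ A (i.e. sums representable only with equal summands).
Enumerate pairs (a, a') with a < a' (symmetric, so each unordered pair gives one sum; this covers all a ≠ a'):
  -5 + -4 = -9
  -5 + -2 = -7
  -5 + 1 = -4
  -5 + 5 = 0
  -5 + 8 = 3
  -5 + 10 = 5
  -4 + -2 = -6
  -4 + 1 = -3
  -4 + 5 = 1
  -4 + 8 = 4
  -4 + 10 = 6
  -2 + 1 = -1
  -2 + 5 = 3
  -2 + 8 = 6
  -2 + 10 = 8
  1 + 5 = 6
  1 + 8 = 9
  1 + 10 = 11
  5 + 8 = 13
  5 + 10 = 15
  8 + 10 = 18
Collected distinct sums: {-9, -7, -6, -4, -3, -1, 0, 1, 3, 4, 5, 6, 8, 9, 11, 13, 15, 18}
|A +̂ A| = 18
(Reference bound: |A +̂ A| ≥ 2|A| - 3 for |A| ≥ 2, with |A| = 7 giving ≥ 11.)

|A +̂ A| = 18


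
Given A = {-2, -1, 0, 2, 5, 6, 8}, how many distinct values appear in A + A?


A + A = {a + a' : a, a' ∈ A}; |A| = 7.
General bounds: 2|A| - 1 ≤ |A + A| ≤ |A|(|A|+1)/2, i.e. 13 ≤ |A + A| ≤ 28.
Lower bound 2|A|-1 is attained iff A is an arithmetic progression.
Enumerate sums a + a' for a ≤ a' (symmetric, so this suffices):
a = -2: -2+-2=-4, -2+-1=-3, -2+0=-2, -2+2=0, -2+5=3, -2+6=4, -2+8=6
a = -1: -1+-1=-2, -1+0=-1, -1+2=1, -1+5=4, -1+6=5, -1+8=7
a = 0: 0+0=0, 0+2=2, 0+5=5, 0+6=6, 0+8=8
a = 2: 2+2=4, 2+5=7, 2+6=8, 2+8=10
a = 5: 5+5=10, 5+6=11, 5+8=13
a = 6: 6+6=12, 6+8=14
a = 8: 8+8=16
Distinct sums: {-4, -3, -2, -1, 0, 1, 2, 3, 4, 5, 6, 7, 8, 10, 11, 12, 13, 14, 16}
|A + A| = 19

|A + A| = 19


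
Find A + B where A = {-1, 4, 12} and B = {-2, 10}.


A + B = {a + b : a ∈ A, b ∈ B}.
Enumerate all |A|·|B| = 3·2 = 6 pairs (a, b) and collect distinct sums.
a = -1: -1+-2=-3, -1+10=9
a = 4: 4+-2=2, 4+10=14
a = 12: 12+-2=10, 12+10=22
Collecting distinct sums: A + B = {-3, 2, 9, 10, 14, 22}
|A + B| = 6

A + B = {-3, 2, 9, 10, 14, 22}


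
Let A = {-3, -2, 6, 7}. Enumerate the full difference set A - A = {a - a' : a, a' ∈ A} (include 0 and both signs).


A - A = {a - a' : a, a' ∈ A}.
Compute a - a' for each ordered pair (a, a'):
a = -3: -3--3=0, -3--2=-1, -3-6=-9, -3-7=-10
a = -2: -2--3=1, -2--2=0, -2-6=-8, -2-7=-9
a = 6: 6--3=9, 6--2=8, 6-6=0, 6-7=-1
a = 7: 7--3=10, 7--2=9, 7-6=1, 7-7=0
Collecting distinct values (and noting 0 appears from a-a):
A - A = {-10, -9, -8, -1, 0, 1, 8, 9, 10}
|A - A| = 9

A - A = {-10, -9, -8, -1, 0, 1, 8, 9, 10}


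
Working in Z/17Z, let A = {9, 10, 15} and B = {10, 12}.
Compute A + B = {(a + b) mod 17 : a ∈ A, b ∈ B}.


Work in Z/17Z: reduce every sum a + b modulo 17.
Enumerate all 6 pairs:
a = 9: 9+10=2, 9+12=4
a = 10: 10+10=3, 10+12=5
a = 15: 15+10=8, 15+12=10
Distinct residues collected: {2, 3, 4, 5, 8, 10}
|A + B| = 6 (out of 17 total residues).

A + B = {2, 3, 4, 5, 8, 10}


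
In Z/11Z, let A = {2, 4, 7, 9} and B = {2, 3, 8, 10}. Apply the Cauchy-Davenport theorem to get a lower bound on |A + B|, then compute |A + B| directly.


Cauchy-Davenport: |A + B| ≥ min(p, |A| + |B| - 1) for A, B nonempty in Z/pZ.
|A| = 4, |B| = 4, p = 11.
CD lower bound = min(11, 4 + 4 - 1) = min(11, 7) = 7.
Compute A + B mod 11 directly:
a = 2: 2+2=4, 2+3=5, 2+8=10, 2+10=1
a = 4: 4+2=6, 4+3=7, 4+8=1, 4+10=3
a = 7: 7+2=9, 7+3=10, 7+8=4, 7+10=6
a = 9: 9+2=0, 9+3=1, 9+8=6, 9+10=8
A + B = {0, 1, 3, 4, 5, 6, 7, 8, 9, 10}, so |A + B| = 10.
Verify: 10 ≥ 7? Yes ✓.

CD lower bound = 7, actual |A + B| = 10.


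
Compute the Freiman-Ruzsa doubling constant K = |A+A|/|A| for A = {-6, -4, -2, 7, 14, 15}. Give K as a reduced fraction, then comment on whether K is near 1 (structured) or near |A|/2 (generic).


|A| = 6.
Compute A + A by enumerating all 36 pairs.
A + A = {-12, -10, -8, -6, -4, 1, 3, 5, 8, 9, 10, 11, 12, 13, 14, 21, 22, 28, 29, 30}, so |A + A| = 20.
K = |A + A| / |A| = 20/6 = 10/3 ≈ 3.3333.
Reference: AP of size 6 gives K = 11/6 ≈ 1.8333; a fully generic set of size 6 gives K ≈ 3.5000.

|A| = 6, |A + A| = 20, K = 20/6 = 10/3.


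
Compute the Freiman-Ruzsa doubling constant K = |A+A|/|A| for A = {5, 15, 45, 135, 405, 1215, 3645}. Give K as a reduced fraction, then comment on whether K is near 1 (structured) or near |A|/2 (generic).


|A| = 7.
Compute A + A by enumerating all 49 pairs.
A + A = {10, 20, 30, 50, 60, 90, 140, 150, 180, 270, 410, 420, 450, 540, 810, 1220, 1230, 1260, 1350, 1620, 2430, 3650, 3660, 3690, 3780, 4050, 4860, 7290}, so |A + A| = 28.
K = |A + A| / |A| = 28/7 = 4/1 ≈ 4.0000.
Reference: AP of size 7 gives K = 13/7 ≈ 1.8571; a fully generic set of size 7 gives K ≈ 4.0000.

|A| = 7, |A + A| = 28, K = 28/7 = 4/1.


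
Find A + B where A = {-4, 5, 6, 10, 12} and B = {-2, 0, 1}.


A + B = {a + b : a ∈ A, b ∈ B}.
Enumerate all |A|·|B| = 5·3 = 15 pairs (a, b) and collect distinct sums.
a = -4: -4+-2=-6, -4+0=-4, -4+1=-3
a = 5: 5+-2=3, 5+0=5, 5+1=6
a = 6: 6+-2=4, 6+0=6, 6+1=7
a = 10: 10+-2=8, 10+0=10, 10+1=11
a = 12: 12+-2=10, 12+0=12, 12+1=13
Collecting distinct sums: A + B = {-6, -4, -3, 3, 4, 5, 6, 7, 8, 10, 11, 12, 13}
|A + B| = 13

A + B = {-6, -4, -3, 3, 4, 5, 6, 7, 8, 10, 11, 12, 13}


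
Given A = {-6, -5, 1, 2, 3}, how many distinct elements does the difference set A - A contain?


A - A = {a - a' : a, a' ∈ A}; |A| = 5.
Bounds: 2|A|-1 ≤ |A - A| ≤ |A|² - |A| + 1, i.e. 9 ≤ |A - A| ≤ 21.
Note: 0 ∈ A - A always (from a - a). The set is symmetric: if d ∈ A - A then -d ∈ A - A.
Enumerate nonzero differences d = a - a' with a > a' (then include -d):
Positive differences: {1, 2, 6, 7, 8, 9}
Full difference set: {0} ∪ (positive diffs) ∪ (negative diffs).
|A - A| = 1 + 2·6 = 13 (matches direct enumeration: 13).

|A - A| = 13


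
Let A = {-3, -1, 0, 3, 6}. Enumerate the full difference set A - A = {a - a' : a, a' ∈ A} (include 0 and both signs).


A - A = {a - a' : a, a' ∈ A}.
Compute a - a' for each ordered pair (a, a'):
a = -3: -3--3=0, -3--1=-2, -3-0=-3, -3-3=-6, -3-6=-9
a = -1: -1--3=2, -1--1=0, -1-0=-1, -1-3=-4, -1-6=-7
a = 0: 0--3=3, 0--1=1, 0-0=0, 0-3=-3, 0-6=-6
a = 3: 3--3=6, 3--1=4, 3-0=3, 3-3=0, 3-6=-3
a = 6: 6--3=9, 6--1=7, 6-0=6, 6-3=3, 6-6=0
Collecting distinct values (and noting 0 appears from a-a):
A - A = {-9, -7, -6, -4, -3, -2, -1, 0, 1, 2, 3, 4, 6, 7, 9}
|A - A| = 15

A - A = {-9, -7, -6, -4, -3, -2, -1, 0, 1, 2, 3, 4, 6, 7, 9}


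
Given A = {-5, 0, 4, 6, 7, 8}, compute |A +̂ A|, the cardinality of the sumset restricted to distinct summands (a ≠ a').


Restricted sumset: A +̂ A = {a + a' : a ∈ A, a' ∈ A, a ≠ a'}.
Equivalently, take A + A and drop any sum 2a that is achievable ONLY as a + a for a ∈ A (i.e. sums representable only with equal summands).
Enumerate pairs (a, a') with a < a' (symmetric, so each unordered pair gives one sum; this covers all a ≠ a'):
  -5 + 0 = -5
  -5 + 4 = -1
  -5 + 6 = 1
  -5 + 7 = 2
  -5 + 8 = 3
  0 + 4 = 4
  0 + 6 = 6
  0 + 7 = 7
  0 + 8 = 8
  4 + 6 = 10
  4 + 7 = 11
  4 + 8 = 12
  6 + 7 = 13
  6 + 8 = 14
  7 + 8 = 15
Collected distinct sums: {-5, -1, 1, 2, 3, 4, 6, 7, 8, 10, 11, 12, 13, 14, 15}
|A +̂ A| = 15
(Reference bound: |A +̂ A| ≥ 2|A| - 3 for |A| ≥ 2, with |A| = 6 giving ≥ 9.)

|A +̂ A| = 15


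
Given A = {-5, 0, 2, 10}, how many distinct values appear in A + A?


A + A = {a + a' : a, a' ∈ A}; |A| = 4.
General bounds: 2|A| - 1 ≤ |A + A| ≤ |A|(|A|+1)/2, i.e. 7 ≤ |A + A| ≤ 10.
Lower bound 2|A|-1 is attained iff A is an arithmetic progression.
Enumerate sums a + a' for a ≤ a' (symmetric, so this suffices):
a = -5: -5+-5=-10, -5+0=-5, -5+2=-3, -5+10=5
a = 0: 0+0=0, 0+2=2, 0+10=10
a = 2: 2+2=4, 2+10=12
a = 10: 10+10=20
Distinct sums: {-10, -5, -3, 0, 2, 4, 5, 10, 12, 20}
|A + A| = 10

|A + A| = 10


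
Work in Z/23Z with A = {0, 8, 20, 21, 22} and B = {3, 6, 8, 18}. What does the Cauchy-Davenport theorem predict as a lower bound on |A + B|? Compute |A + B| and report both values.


Cauchy-Davenport: |A + B| ≥ min(p, |A| + |B| - 1) for A, B nonempty in Z/pZ.
|A| = 5, |B| = 4, p = 23.
CD lower bound = min(23, 5 + 4 - 1) = min(23, 8) = 8.
Compute A + B mod 23 directly:
a = 0: 0+3=3, 0+6=6, 0+8=8, 0+18=18
a = 8: 8+3=11, 8+6=14, 8+8=16, 8+18=3
a = 20: 20+3=0, 20+6=3, 20+8=5, 20+18=15
a = 21: 21+3=1, 21+6=4, 21+8=6, 21+18=16
a = 22: 22+3=2, 22+6=5, 22+8=7, 22+18=17
A + B = {0, 1, 2, 3, 4, 5, 6, 7, 8, 11, 14, 15, 16, 17, 18}, so |A + B| = 15.
Verify: 15 ≥ 8? Yes ✓.

CD lower bound = 8, actual |A + B| = 15.


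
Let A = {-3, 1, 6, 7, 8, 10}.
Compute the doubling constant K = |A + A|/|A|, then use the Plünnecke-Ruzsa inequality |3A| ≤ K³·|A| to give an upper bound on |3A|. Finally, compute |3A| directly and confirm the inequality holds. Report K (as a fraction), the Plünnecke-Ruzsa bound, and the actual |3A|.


|A| = 6.
Step 1: Compute A + A by enumerating all 36 pairs.
A + A = {-6, -2, 2, 3, 4, 5, 7, 8, 9, 11, 12, 13, 14, 15, 16, 17, 18, 20}, so |A + A| = 18.
Step 2: Doubling constant K = |A + A|/|A| = 18/6 = 18/6 ≈ 3.0000.
Step 3: Plünnecke-Ruzsa gives |3A| ≤ K³·|A| = (3.0000)³ · 6 ≈ 162.0000.
Step 4: Compute 3A = A + A + A directly by enumerating all triples (a,b,c) ∈ A³; |3A| = 32.
Step 5: Check 32 ≤ 162.0000? Yes ✓.

K = 18/6, Plünnecke-Ruzsa bound K³|A| ≈ 162.0000, |3A| = 32, inequality holds.


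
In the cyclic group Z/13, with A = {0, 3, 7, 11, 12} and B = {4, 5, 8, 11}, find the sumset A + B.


Work in Z/13Z: reduce every sum a + b modulo 13.
Enumerate all 20 pairs:
a = 0: 0+4=4, 0+5=5, 0+8=8, 0+11=11
a = 3: 3+4=7, 3+5=8, 3+8=11, 3+11=1
a = 7: 7+4=11, 7+5=12, 7+8=2, 7+11=5
a = 11: 11+4=2, 11+5=3, 11+8=6, 11+11=9
a = 12: 12+4=3, 12+5=4, 12+8=7, 12+11=10
Distinct residues collected: {1, 2, 3, 4, 5, 6, 7, 8, 9, 10, 11, 12}
|A + B| = 12 (out of 13 total residues).

A + B = {1, 2, 3, 4, 5, 6, 7, 8, 9, 10, 11, 12}


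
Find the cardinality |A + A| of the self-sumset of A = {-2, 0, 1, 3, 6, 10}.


A + A = {a + a' : a, a' ∈ A}; |A| = 6.
General bounds: 2|A| - 1 ≤ |A + A| ≤ |A|(|A|+1)/2, i.e. 11 ≤ |A + A| ≤ 21.
Lower bound 2|A|-1 is attained iff A is an arithmetic progression.
Enumerate sums a + a' for a ≤ a' (symmetric, so this suffices):
a = -2: -2+-2=-4, -2+0=-2, -2+1=-1, -2+3=1, -2+6=4, -2+10=8
a = 0: 0+0=0, 0+1=1, 0+3=3, 0+6=6, 0+10=10
a = 1: 1+1=2, 1+3=4, 1+6=7, 1+10=11
a = 3: 3+3=6, 3+6=9, 3+10=13
a = 6: 6+6=12, 6+10=16
a = 10: 10+10=20
Distinct sums: {-4, -2, -1, 0, 1, 2, 3, 4, 6, 7, 8, 9, 10, 11, 12, 13, 16, 20}
|A + A| = 18

|A + A| = 18


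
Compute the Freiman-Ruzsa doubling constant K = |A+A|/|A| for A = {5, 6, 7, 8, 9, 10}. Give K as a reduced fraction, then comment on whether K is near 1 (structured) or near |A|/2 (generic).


|A| = 6.
Compute A + A by enumerating all 36 pairs.
A + A = {10, 11, 12, 13, 14, 15, 16, 17, 18, 19, 20}, so |A + A| = 11.
K = |A + A| / |A| = 11/6 (already in lowest terms) ≈ 1.8333.
Reference: AP of size 6 gives K = 11/6 ≈ 1.8333; a fully generic set of size 6 gives K ≈ 3.5000.

|A| = 6, |A + A| = 11, K = 11/6.


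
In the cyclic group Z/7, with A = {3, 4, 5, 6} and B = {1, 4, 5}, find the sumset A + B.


Work in Z/7Z: reduce every sum a + b modulo 7.
Enumerate all 12 pairs:
a = 3: 3+1=4, 3+4=0, 3+5=1
a = 4: 4+1=5, 4+4=1, 4+5=2
a = 5: 5+1=6, 5+4=2, 5+5=3
a = 6: 6+1=0, 6+4=3, 6+5=4
Distinct residues collected: {0, 1, 2, 3, 4, 5, 6}
|A + B| = 7 (out of 7 total residues).

A + B = {0, 1, 2, 3, 4, 5, 6}


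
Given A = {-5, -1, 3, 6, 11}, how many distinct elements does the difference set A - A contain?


A - A = {a - a' : a, a' ∈ A}; |A| = 5.
Bounds: 2|A|-1 ≤ |A - A| ≤ |A|² - |A| + 1, i.e. 9 ≤ |A - A| ≤ 21.
Note: 0 ∈ A - A always (from a - a). The set is symmetric: if d ∈ A - A then -d ∈ A - A.
Enumerate nonzero differences d = a - a' with a > a' (then include -d):
Positive differences: {3, 4, 5, 7, 8, 11, 12, 16}
Full difference set: {0} ∪ (positive diffs) ∪ (negative diffs).
|A - A| = 1 + 2·8 = 17 (matches direct enumeration: 17).

|A - A| = 17


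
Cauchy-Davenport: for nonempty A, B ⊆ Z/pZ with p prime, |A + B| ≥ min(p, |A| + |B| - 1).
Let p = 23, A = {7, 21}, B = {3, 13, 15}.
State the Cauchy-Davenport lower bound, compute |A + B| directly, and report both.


Cauchy-Davenport: |A + B| ≥ min(p, |A| + |B| - 1) for A, B nonempty in Z/pZ.
|A| = 2, |B| = 3, p = 23.
CD lower bound = min(23, 2 + 3 - 1) = min(23, 4) = 4.
Compute A + B mod 23 directly:
a = 7: 7+3=10, 7+13=20, 7+15=22
a = 21: 21+3=1, 21+13=11, 21+15=13
A + B = {1, 10, 11, 13, 20, 22}, so |A + B| = 6.
Verify: 6 ≥ 4? Yes ✓.

CD lower bound = 4, actual |A + B| = 6.


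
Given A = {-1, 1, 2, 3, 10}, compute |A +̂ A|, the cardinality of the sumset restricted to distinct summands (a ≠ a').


Restricted sumset: A +̂ A = {a + a' : a ∈ A, a' ∈ A, a ≠ a'}.
Equivalently, take A + A and drop any sum 2a that is achievable ONLY as a + a for a ∈ A (i.e. sums representable only with equal summands).
Enumerate pairs (a, a') with a < a' (symmetric, so each unordered pair gives one sum; this covers all a ≠ a'):
  -1 + 1 = 0
  -1 + 2 = 1
  -1 + 3 = 2
  -1 + 10 = 9
  1 + 2 = 3
  1 + 3 = 4
  1 + 10 = 11
  2 + 3 = 5
  2 + 10 = 12
  3 + 10 = 13
Collected distinct sums: {0, 1, 2, 3, 4, 5, 9, 11, 12, 13}
|A +̂ A| = 10
(Reference bound: |A +̂ A| ≥ 2|A| - 3 for |A| ≥ 2, with |A| = 5 giving ≥ 7.)

|A +̂ A| = 10


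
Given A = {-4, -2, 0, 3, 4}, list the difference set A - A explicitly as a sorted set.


A - A = {a - a' : a, a' ∈ A}.
Compute a - a' for each ordered pair (a, a'):
a = -4: -4--4=0, -4--2=-2, -4-0=-4, -4-3=-7, -4-4=-8
a = -2: -2--4=2, -2--2=0, -2-0=-2, -2-3=-5, -2-4=-6
a = 0: 0--4=4, 0--2=2, 0-0=0, 0-3=-3, 0-4=-4
a = 3: 3--4=7, 3--2=5, 3-0=3, 3-3=0, 3-4=-1
a = 4: 4--4=8, 4--2=6, 4-0=4, 4-3=1, 4-4=0
Collecting distinct values (and noting 0 appears from a-a):
A - A = {-8, -7, -6, -5, -4, -3, -2, -1, 0, 1, 2, 3, 4, 5, 6, 7, 8}
|A - A| = 17

A - A = {-8, -7, -6, -5, -4, -3, -2, -1, 0, 1, 2, 3, 4, 5, 6, 7, 8}


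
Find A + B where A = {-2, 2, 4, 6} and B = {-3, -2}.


A + B = {a + b : a ∈ A, b ∈ B}.
Enumerate all |A|·|B| = 4·2 = 8 pairs (a, b) and collect distinct sums.
a = -2: -2+-3=-5, -2+-2=-4
a = 2: 2+-3=-1, 2+-2=0
a = 4: 4+-3=1, 4+-2=2
a = 6: 6+-3=3, 6+-2=4
Collecting distinct sums: A + B = {-5, -4, -1, 0, 1, 2, 3, 4}
|A + B| = 8

A + B = {-5, -4, -1, 0, 1, 2, 3, 4}


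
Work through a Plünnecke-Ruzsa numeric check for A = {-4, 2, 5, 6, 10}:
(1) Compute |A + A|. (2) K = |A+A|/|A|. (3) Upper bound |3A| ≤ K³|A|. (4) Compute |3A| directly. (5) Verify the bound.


|A| = 5.
Step 1: Compute A + A by enumerating all 25 pairs.
A + A = {-8, -2, 1, 2, 4, 6, 7, 8, 10, 11, 12, 15, 16, 20}, so |A + A| = 14.
Step 2: Doubling constant K = |A + A|/|A| = 14/5 = 14/5 ≈ 2.8000.
Step 3: Plünnecke-Ruzsa gives |3A| ≤ K³·|A| = (2.8000)³ · 5 ≈ 109.7600.
Step 4: Compute 3A = A + A + A directly by enumerating all triples (a,b,c) ∈ A³; |3A| = 27.
Step 5: Check 27 ≤ 109.7600? Yes ✓.

K = 14/5, Plünnecke-Ruzsa bound K³|A| ≈ 109.7600, |3A| = 27, inequality holds.


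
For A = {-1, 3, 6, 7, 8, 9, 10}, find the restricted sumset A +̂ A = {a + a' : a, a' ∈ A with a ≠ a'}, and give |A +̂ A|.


Restricted sumset: A +̂ A = {a + a' : a ∈ A, a' ∈ A, a ≠ a'}.
Equivalently, take A + A and drop any sum 2a that is achievable ONLY as a + a for a ∈ A (i.e. sums representable only with equal summands).
Enumerate pairs (a, a') with a < a' (symmetric, so each unordered pair gives one sum; this covers all a ≠ a'):
  -1 + 3 = 2
  -1 + 6 = 5
  -1 + 7 = 6
  -1 + 8 = 7
  -1 + 9 = 8
  -1 + 10 = 9
  3 + 6 = 9
  3 + 7 = 10
  3 + 8 = 11
  3 + 9 = 12
  3 + 10 = 13
  6 + 7 = 13
  6 + 8 = 14
  6 + 9 = 15
  6 + 10 = 16
  7 + 8 = 15
  7 + 9 = 16
  7 + 10 = 17
  8 + 9 = 17
  8 + 10 = 18
  9 + 10 = 19
Collected distinct sums: {2, 5, 6, 7, 8, 9, 10, 11, 12, 13, 14, 15, 16, 17, 18, 19}
|A +̂ A| = 16
(Reference bound: |A +̂ A| ≥ 2|A| - 3 for |A| ≥ 2, with |A| = 7 giving ≥ 11.)

|A +̂ A| = 16


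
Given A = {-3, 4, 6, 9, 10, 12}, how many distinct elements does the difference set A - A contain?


A - A = {a - a' : a, a' ∈ A}; |A| = 6.
Bounds: 2|A|-1 ≤ |A - A| ≤ |A|² - |A| + 1, i.e. 11 ≤ |A - A| ≤ 31.
Note: 0 ∈ A - A always (from a - a). The set is symmetric: if d ∈ A - A then -d ∈ A - A.
Enumerate nonzero differences d = a - a' with a > a' (then include -d):
Positive differences: {1, 2, 3, 4, 5, 6, 7, 8, 9, 12, 13, 15}
Full difference set: {0} ∪ (positive diffs) ∪ (negative diffs).
|A - A| = 1 + 2·12 = 25 (matches direct enumeration: 25).

|A - A| = 25


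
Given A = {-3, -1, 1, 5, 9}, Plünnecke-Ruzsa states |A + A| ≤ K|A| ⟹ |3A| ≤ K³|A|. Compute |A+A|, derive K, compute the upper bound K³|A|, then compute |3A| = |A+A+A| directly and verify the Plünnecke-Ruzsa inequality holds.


|A| = 5.
Step 1: Compute A + A by enumerating all 25 pairs.
A + A = {-6, -4, -2, 0, 2, 4, 6, 8, 10, 14, 18}, so |A + A| = 11.
Step 2: Doubling constant K = |A + A|/|A| = 11/5 = 11/5 ≈ 2.2000.
Step 3: Plünnecke-Ruzsa gives |3A| ≤ K³·|A| = (2.2000)³ · 5 ≈ 53.2400.
Step 4: Compute 3A = A + A + A directly by enumerating all triples (a,b,c) ∈ A³; |3A| = 17.
Step 5: Check 17 ≤ 53.2400? Yes ✓.

K = 11/5, Plünnecke-Ruzsa bound K³|A| ≈ 53.2400, |3A| = 17, inequality holds.


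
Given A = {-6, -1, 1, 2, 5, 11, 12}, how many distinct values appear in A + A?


A + A = {a + a' : a, a' ∈ A}; |A| = 7.
General bounds: 2|A| - 1 ≤ |A + A| ≤ |A|(|A|+1)/2, i.e. 13 ≤ |A + A| ≤ 28.
Lower bound 2|A|-1 is attained iff A is an arithmetic progression.
Enumerate sums a + a' for a ≤ a' (symmetric, so this suffices):
a = -6: -6+-6=-12, -6+-1=-7, -6+1=-5, -6+2=-4, -6+5=-1, -6+11=5, -6+12=6
a = -1: -1+-1=-2, -1+1=0, -1+2=1, -1+5=4, -1+11=10, -1+12=11
a = 1: 1+1=2, 1+2=3, 1+5=6, 1+11=12, 1+12=13
a = 2: 2+2=4, 2+5=7, 2+11=13, 2+12=14
a = 5: 5+5=10, 5+11=16, 5+12=17
a = 11: 11+11=22, 11+12=23
a = 12: 12+12=24
Distinct sums: {-12, -7, -5, -4, -2, -1, 0, 1, 2, 3, 4, 5, 6, 7, 10, 11, 12, 13, 14, 16, 17, 22, 23, 24}
|A + A| = 24

|A + A| = 24


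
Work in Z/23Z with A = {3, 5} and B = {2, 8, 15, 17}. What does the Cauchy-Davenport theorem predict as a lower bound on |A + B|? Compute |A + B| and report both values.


Cauchy-Davenport: |A + B| ≥ min(p, |A| + |B| - 1) for A, B nonempty in Z/pZ.
|A| = 2, |B| = 4, p = 23.
CD lower bound = min(23, 2 + 4 - 1) = min(23, 5) = 5.
Compute A + B mod 23 directly:
a = 3: 3+2=5, 3+8=11, 3+15=18, 3+17=20
a = 5: 5+2=7, 5+8=13, 5+15=20, 5+17=22
A + B = {5, 7, 11, 13, 18, 20, 22}, so |A + B| = 7.
Verify: 7 ≥ 5? Yes ✓.

CD lower bound = 5, actual |A + B| = 7.


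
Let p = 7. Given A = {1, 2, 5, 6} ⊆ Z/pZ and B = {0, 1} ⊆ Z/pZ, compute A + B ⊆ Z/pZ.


Work in Z/7Z: reduce every sum a + b modulo 7.
Enumerate all 8 pairs:
a = 1: 1+0=1, 1+1=2
a = 2: 2+0=2, 2+1=3
a = 5: 5+0=5, 5+1=6
a = 6: 6+0=6, 6+1=0
Distinct residues collected: {0, 1, 2, 3, 5, 6}
|A + B| = 6 (out of 7 total residues).

A + B = {0, 1, 2, 3, 5, 6}


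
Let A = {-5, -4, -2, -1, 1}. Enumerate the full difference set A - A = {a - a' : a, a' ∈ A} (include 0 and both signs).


A - A = {a - a' : a, a' ∈ A}.
Compute a - a' for each ordered pair (a, a'):
a = -5: -5--5=0, -5--4=-1, -5--2=-3, -5--1=-4, -5-1=-6
a = -4: -4--5=1, -4--4=0, -4--2=-2, -4--1=-3, -4-1=-5
a = -2: -2--5=3, -2--4=2, -2--2=0, -2--1=-1, -2-1=-3
a = -1: -1--5=4, -1--4=3, -1--2=1, -1--1=0, -1-1=-2
a = 1: 1--5=6, 1--4=5, 1--2=3, 1--1=2, 1-1=0
Collecting distinct values (and noting 0 appears from a-a):
A - A = {-6, -5, -4, -3, -2, -1, 0, 1, 2, 3, 4, 5, 6}
|A - A| = 13

A - A = {-6, -5, -4, -3, -2, -1, 0, 1, 2, 3, 4, 5, 6}


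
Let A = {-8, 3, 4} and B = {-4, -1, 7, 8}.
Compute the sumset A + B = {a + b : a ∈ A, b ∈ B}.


A + B = {a + b : a ∈ A, b ∈ B}.
Enumerate all |A|·|B| = 3·4 = 12 pairs (a, b) and collect distinct sums.
a = -8: -8+-4=-12, -8+-1=-9, -8+7=-1, -8+8=0
a = 3: 3+-4=-1, 3+-1=2, 3+7=10, 3+8=11
a = 4: 4+-4=0, 4+-1=3, 4+7=11, 4+8=12
Collecting distinct sums: A + B = {-12, -9, -1, 0, 2, 3, 10, 11, 12}
|A + B| = 9

A + B = {-12, -9, -1, 0, 2, 3, 10, 11, 12}


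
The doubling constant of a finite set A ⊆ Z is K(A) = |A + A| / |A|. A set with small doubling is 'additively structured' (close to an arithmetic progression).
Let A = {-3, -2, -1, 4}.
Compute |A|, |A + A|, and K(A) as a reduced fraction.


|A| = 4.
Compute A + A by enumerating all 16 pairs.
A + A = {-6, -5, -4, -3, -2, 1, 2, 3, 8}, so |A + A| = 9.
K = |A + A| / |A| = 9/4 (already in lowest terms) ≈ 2.2500.
Reference: AP of size 4 gives K = 7/4 ≈ 1.7500; a fully generic set of size 4 gives K ≈ 2.5000.

|A| = 4, |A + A| = 9, K = 9/4.


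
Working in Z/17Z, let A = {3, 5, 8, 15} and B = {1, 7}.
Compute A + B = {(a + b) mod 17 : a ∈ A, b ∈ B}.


Work in Z/17Z: reduce every sum a + b modulo 17.
Enumerate all 8 pairs:
a = 3: 3+1=4, 3+7=10
a = 5: 5+1=6, 5+7=12
a = 8: 8+1=9, 8+7=15
a = 15: 15+1=16, 15+7=5
Distinct residues collected: {4, 5, 6, 9, 10, 12, 15, 16}
|A + B| = 8 (out of 17 total residues).

A + B = {4, 5, 6, 9, 10, 12, 15, 16}


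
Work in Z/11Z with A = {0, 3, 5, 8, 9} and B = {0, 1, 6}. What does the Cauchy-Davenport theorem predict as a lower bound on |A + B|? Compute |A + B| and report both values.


Cauchy-Davenport: |A + B| ≥ min(p, |A| + |B| - 1) for A, B nonempty in Z/pZ.
|A| = 5, |B| = 3, p = 11.
CD lower bound = min(11, 5 + 3 - 1) = min(11, 7) = 7.
Compute A + B mod 11 directly:
a = 0: 0+0=0, 0+1=1, 0+6=6
a = 3: 3+0=3, 3+1=4, 3+6=9
a = 5: 5+0=5, 5+1=6, 5+6=0
a = 8: 8+0=8, 8+1=9, 8+6=3
a = 9: 9+0=9, 9+1=10, 9+6=4
A + B = {0, 1, 3, 4, 5, 6, 8, 9, 10}, so |A + B| = 9.
Verify: 9 ≥ 7? Yes ✓.

CD lower bound = 7, actual |A + B| = 9.


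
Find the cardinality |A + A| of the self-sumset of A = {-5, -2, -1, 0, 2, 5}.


A + A = {a + a' : a, a' ∈ A}; |A| = 6.
General bounds: 2|A| - 1 ≤ |A + A| ≤ |A|(|A|+1)/2, i.e. 11 ≤ |A + A| ≤ 21.
Lower bound 2|A|-1 is attained iff A is an arithmetic progression.
Enumerate sums a + a' for a ≤ a' (symmetric, so this suffices):
a = -5: -5+-5=-10, -5+-2=-7, -5+-1=-6, -5+0=-5, -5+2=-3, -5+5=0
a = -2: -2+-2=-4, -2+-1=-3, -2+0=-2, -2+2=0, -2+5=3
a = -1: -1+-1=-2, -1+0=-1, -1+2=1, -1+5=4
a = 0: 0+0=0, 0+2=2, 0+5=5
a = 2: 2+2=4, 2+5=7
a = 5: 5+5=10
Distinct sums: {-10, -7, -6, -5, -4, -3, -2, -1, 0, 1, 2, 3, 4, 5, 7, 10}
|A + A| = 16

|A + A| = 16


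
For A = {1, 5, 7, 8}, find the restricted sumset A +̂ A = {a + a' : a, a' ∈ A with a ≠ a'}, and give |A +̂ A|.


Restricted sumset: A +̂ A = {a + a' : a ∈ A, a' ∈ A, a ≠ a'}.
Equivalently, take A + A and drop any sum 2a that is achievable ONLY as a + a for a ∈ A (i.e. sums representable only with equal summands).
Enumerate pairs (a, a') with a < a' (symmetric, so each unordered pair gives one sum; this covers all a ≠ a'):
  1 + 5 = 6
  1 + 7 = 8
  1 + 8 = 9
  5 + 7 = 12
  5 + 8 = 13
  7 + 8 = 15
Collected distinct sums: {6, 8, 9, 12, 13, 15}
|A +̂ A| = 6
(Reference bound: |A +̂ A| ≥ 2|A| - 3 for |A| ≥ 2, with |A| = 4 giving ≥ 5.)

|A +̂ A| = 6


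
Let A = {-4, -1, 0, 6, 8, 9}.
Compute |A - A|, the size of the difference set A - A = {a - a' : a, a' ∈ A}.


A - A = {a - a' : a, a' ∈ A}; |A| = 6.
Bounds: 2|A|-1 ≤ |A - A| ≤ |A|² - |A| + 1, i.e. 11 ≤ |A - A| ≤ 31.
Note: 0 ∈ A - A always (from a - a). The set is symmetric: if d ∈ A - A then -d ∈ A - A.
Enumerate nonzero differences d = a - a' with a > a' (then include -d):
Positive differences: {1, 2, 3, 4, 6, 7, 8, 9, 10, 12, 13}
Full difference set: {0} ∪ (positive diffs) ∪ (negative diffs).
|A - A| = 1 + 2·11 = 23 (matches direct enumeration: 23).

|A - A| = 23


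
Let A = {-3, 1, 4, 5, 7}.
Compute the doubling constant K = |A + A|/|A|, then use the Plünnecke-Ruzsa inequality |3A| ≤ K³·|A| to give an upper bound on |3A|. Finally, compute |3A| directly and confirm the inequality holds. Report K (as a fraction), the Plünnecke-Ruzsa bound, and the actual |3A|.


|A| = 5.
Step 1: Compute A + A by enumerating all 25 pairs.
A + A = {-6, -2, 1, 2, 4, 5, 6, 8, 9, 10, 11, 12, 14}, so |A + A| = 13.
Step 2: Doubling constant K = |A + A|/|A| = 13/5 = 13/5 ≈ 2.6000.
Step 3: Plünnecke-Ruzsa gives |3A| ≤ K³·|A| = (2.6000)³ · 5 ≈ 87.8800.
Step 4: Compute 3A = A + A + A directly by enumerating all triples (a,b,c) ∈ A³; |3A| = 23.
Step 5: Check 23 ≤ 87.8800? Yes ✓.

K = 13/5, Plünnecke-Ruzsa bound K³|A| ≈ 87.8800, |3A| = 23, inequality holds.


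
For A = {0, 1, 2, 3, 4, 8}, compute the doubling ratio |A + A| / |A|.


|A| = 6.
Compute A + A by enumerating all 36 pairs.
A + A = {0, 1, 2, 3, 4, 5, 6, 7, 8, 9, 10, 11, 12, 16}, so |A + A| = 14.
K = |A + A| / |A| = 14/6 = 7/3 ≈ 2.3333.
Reference: AP of size 6 gives K = 11/6 ≈ 1.8333; a fully generic set of size 6 gives K ≈ 3.5000.

|A| = 6, |A + A| = 14, K = 14/6 = 7/3.


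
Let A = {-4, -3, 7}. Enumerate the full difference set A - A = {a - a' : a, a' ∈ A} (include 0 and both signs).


A - A = {a - a' : a, a' ∈ A}.
Compute a - a' for each ordered pair (a, a'):
a = -4: -4--4=0, -4--3=-1, -4-7=-11
a = -3: -3--4=1, -3--3=0, -3-7=-10
a = 7: 7--4=11, 7--3=10, 7-7=0
Collecting distinct values (and noting 0 appears from a-a):
A - A = {-11, -10, -1, 0, 1, 10, 11}
|A - A| = 7

A - A = {-11, -10, -1, 0, 1, 10, 11}


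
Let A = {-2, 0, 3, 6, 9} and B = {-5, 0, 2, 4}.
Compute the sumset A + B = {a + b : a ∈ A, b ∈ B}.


A + B = {a + b : a ∈ A, b ∈ B}.
Enumerate all |A|·|B| = 5·4 = 20 pairs (a, b) and collect distinct sums.
a = -2: -2+-5=-7, -2+0=-2, -2+2=0, -2+4=2
a = 0: 0+-5=-5, 0+0=0, 0+2=2, 0+4=4
a = 3: 3+-5=-2, 3+0=3, 3+2=5, 3+4=7
a = 6: 6+-5=1, 6+0=6, 6+2=8, 6+4=10
a = 9: 9+-5=4, 9+0=9, 9+2=11, 9+4=13
Collecting distinct sums: A + B = {-7, -5, -2, 0, 1, 2, 3, 4, 5, 6, 7, 8, 9, 10, 11, 13}
|A + B| = 16

A + B = {-7, -5, -2, 0, 1, 2, 3, 4, 5, 6, 7, 8, 9, 10, 11, 13}


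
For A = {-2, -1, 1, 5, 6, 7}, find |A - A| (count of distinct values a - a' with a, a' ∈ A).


A - A = {a - a' : a, a' ∈ A}; |A| = 6.
Bounds: 2|A|-1 ≤ |A - A| ≤ |A|² - |A| + 1, i.e. 11 ≤ |A - A| ≤ 31.
Note: 0 ∈ A - A always (from a - a). The set is symmetric: if d ∈ A - A then -d ∈ A - A.
Enumerate nonzero differences d = a - a' with a > a' (then include -d):
Positive differences: {1, 2, 3, 4, 5, 6, 7, 8, 9}
Full difference set: {0} ∪ (positive diffs) ∪ (negative diffs).
|A - A| = 1 + 2·9 = 19 (matches direct enumeration: 19).

|A - A| = 19


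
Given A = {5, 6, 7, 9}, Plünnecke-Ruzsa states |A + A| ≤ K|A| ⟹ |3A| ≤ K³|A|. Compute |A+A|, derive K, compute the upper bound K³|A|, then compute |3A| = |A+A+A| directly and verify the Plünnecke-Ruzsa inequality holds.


|A| = 4.
Step 1: Compute A + A by enumerating all 16 pairs.
A + A = {10, 11, 12, 13, 14, 15, 16, 18}, so |A + A| = 8.
Step 2: Doubling constant K = |A + A|/|A| = 8/4 = 8/4 ≈ 2.0000.
Step 3: Plünnecke-Ruzsa gives |3A| ≤ K³·|A| = (2.0000)³ · 4 ≈ 32.0000.
Step 4: Compute 3A = A + A + A directly by enumerating all triples (a,b,c) ∈ A³; |3A| = 12.
Step 5: Check 12 ≤ 32.0000? Yes ✓.

K = 8/4, Plünnecke-Ruzsa bound K³|A| ≈ 32.0000, |3A| = 12, inequality holds.


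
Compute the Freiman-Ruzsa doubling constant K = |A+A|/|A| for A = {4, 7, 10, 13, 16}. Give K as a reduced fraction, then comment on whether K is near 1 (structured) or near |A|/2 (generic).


|A| = 5.
Compute A + A by enumerating all 25 pairs.
A + A = {8, 11, 14, 17, 20, 23, 26, 29, 32}, so |A + A| = 9.
K = |A + A| / |A| = 9/5 (already in lowest terms) ≈ 1.8000.
Reference: AP of size 5 gives K = 9/5 ≈ 1.8000; a fully generic set of size 5 gives K ≈ 3.0000.

|A| = 5, |A + A| = 9, K = 9/5.


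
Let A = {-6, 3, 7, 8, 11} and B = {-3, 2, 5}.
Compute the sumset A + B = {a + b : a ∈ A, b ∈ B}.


A + B = {a + b : a ∈ A, b ∈ B}.
Enumerate all |A|·|B| = 5·3 = 15 pairs (a, b) and collect distinct sums.
a = -6: -6+-3=-9, -6+2=-4, -6+5=-1
a = 3: 3+-3=0, 3+2=5, 3+5=8
a = 7: 7+-3=4, 7+2=9, 7+5=12
a = 8: 8+-3=5, 8+2=10, 8+5=13
a = 11: 11+-3=8, 11+2=13, 11+5=16
Collecting distinct sums: A + B = {-9, -4, -1, 0, 4, 5, 8, 9, 10, 12, 13, 16}
|A + B| = 12

A + B = {-9, -4, -1, 0, 4, 5, 8, 9, 10, 12, 13, 16}


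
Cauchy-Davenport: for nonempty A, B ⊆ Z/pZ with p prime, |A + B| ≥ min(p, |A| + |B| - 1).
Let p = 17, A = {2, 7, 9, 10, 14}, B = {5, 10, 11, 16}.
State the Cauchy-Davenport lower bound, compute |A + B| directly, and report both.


Cauchy-Davenport: |A + B| ≥ min(p, |A| + |B| - 1) for A, B nonempty in Z/pZ.
|A| = 5, |B| = 4, p = 17.
CD lower bound = min(17, 5 + 4 - 1) = min(17, 8) = 8.
Compute A + B mod 17 directly:
a = 2: 2+5=7, 2+10=12, 2+11=13, 2+16=1
a = 7: 7+5=12, 7+10=0, 7+11=1, 7+16=6
a = 9: 9+5=14, 9+10=2, 9+11=3, 9+16=8
a = 10: 10+5=15, 10+10=3, 10+11=4, 10+16=9
a = 14: 14+5=2, 14+10=7, 14+11=8, 14+16=13
A + B = {0, 1, 2, 3, 4, 6, 7, 8, 9, 12, 13, 14, 15}, so |A + B| = 13.
Verify: 13 ≥ 8? Yes ✓.

CD lower bound = 8, actual |A + B| = 13.


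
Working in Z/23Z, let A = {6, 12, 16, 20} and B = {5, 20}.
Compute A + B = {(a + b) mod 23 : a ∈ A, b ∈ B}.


Work in Z/23Z: reduce every sum a + b modulo 23.
Enumerate all 8 pairs:
a = 6: 6+5=11, 6+20=3
a = 12: 12+5=17, 12+20=9
a = 16: 16+5=21, 16+20=13
a = 20: 20+5=2, 20+20=17
Distinct residues collected: {2, 3, 9, 11, 13, 17, 21}
|A + B| = 7 (out of 23 total residues).

A + B = {2, 3, 9, 11, 13, 17, 21}


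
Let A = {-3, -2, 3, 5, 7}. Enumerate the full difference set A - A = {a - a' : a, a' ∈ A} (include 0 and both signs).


A - A = {a - a' : a, a' ∈ A}.
Compute a - a' for each ordered pair (a, a'):
a = -3: -3--3=0, -3--2=-1, -3-3=-6, -3-5=-8, -3-7=-10
a = -2: -2--3=1, -2--2=0, -2-3=-5, -2-5=-7, -2-7=-9
a = 3: 3--3=6, 3--2=5, 3-3=0, 3-5=-2, 3-7=-4
a = 5: 5--3=8, 5--2=7, 5-3=2, 5-5=0, 5-7=-2
a = 7: 7--3=10, 7--2=9, 7-3=4, 7-5=2, 7-7=0
Collecting distinct values (and noting 0 appears from a-a):
A - A = {-10, -9, -8, -7, -6, -5, -4, -2, -1, 0, 1, 2, 4, 5, 6, 7, 8, 9, 10}
|A - A| = 19

A - A = {-10, -9, -8, -7, -6, -5, -4, -2, -1, 0, 1, 2, 4, 5, 6, 7, 8, 9, 10}


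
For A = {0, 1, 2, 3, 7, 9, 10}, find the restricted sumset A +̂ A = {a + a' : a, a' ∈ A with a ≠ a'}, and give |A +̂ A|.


Restricted sumset: A +̂ A = {a + a' : a ∈ A, a' ∈ A, a ≠ a'}.
Equivalently, take A + A and drop any sum 2a that is achievable ONLY as a + a for a ∈ A (i.e. sums representable only with equal summands).
Enumerate pairs (a, a') with a < a' (symmetric, so each unordered pair gives one sum; this covers all a ≠ a'):
  0 + 1 = 1
  0 + 2 = 2
  0 + 3 = 3
  0 + 7 = 7
  0 + 9 = 9
  0 + 10 = 10
  1 + 2 = 3
  1 + 3 = 4
  1 + 7 = 8
  1 + 9 = 10
  1 + 10 = 11
  2 + 3 = 5
  2 + 7 = 9
  2 + 9 = 11
  2 + 10 = 12
  3 + 7 = 10
  3 + 9 = 12
  3 + 10 = 13
  7 + 9 = 16
  7 + 10 = 17
  9 + 10 = 19
Collected distinct sums: {1, 2, 3, 4, 5, 7, 8, 9, 10, 11, 12, 13, 16, 17, 19}
|A +̂ A| = 15
(Reference bound: |A +̂ A| ≥ 2|A| - 3 for |A| ≥ 2, with |A| = 7 giving ≥ 11.)

|A +̂ A| = 15


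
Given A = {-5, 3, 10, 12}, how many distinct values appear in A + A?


A + A = {a + a' : a, a' ∈ A}; |A| = 4.
General bounds: 2|A| - 1 ≤ |A + A| ≤ |A|(|A|+1)/2, i.e. 7 ≤ |A + A| ≤ 10.
Lower bound 2|A|-1 is attained iff A is an arithmetic progression.
Enumerate sums a + a' for a ≤ a' (symmetric, so this suffices):
a = -5: -5+-5=-10, -5+3=-2, -5+10=5, -5+12=7
a = 3: 3+3=6, 3+10=13, 3+12=15
a = 10: 10+10=20, 10+12=22
a = 12: 12+12=24
Distinct sums: {-10, -2, 5, 6, 7, 13, 15, 20, 22, 24}
|A + A| = 10

|A + A| = 10


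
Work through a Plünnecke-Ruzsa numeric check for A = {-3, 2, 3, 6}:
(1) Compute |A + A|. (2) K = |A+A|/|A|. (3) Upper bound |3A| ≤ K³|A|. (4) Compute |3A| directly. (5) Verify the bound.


|A| = 4.
Step 1: Compute A + A by enumerating all 16 pairs.
A + A = {-6, -1, 0, 3, 4, 5, 6, 8, 9, 12}, so |A + A| = 10.
Step 2: Doubling constant K = |A + A|/|A| = 10/4 = 10/4 ≈ 2.5000.
Step 3: Plünnecke-Ruzsa gives |3A| ≤ K³·|A| = (2.5000)³ · 4 ≈ 62.5000.
Step 4: Compute 3A = A + A + A directly by enumerating all triples (a,b,c) ∈ A³; |3A| = 18.
Step 5: Check 18 ≤ 62.5000? Yes ✓.

K = 10/4, Plünnecke-Ruzsa bound K³|A| ≈ 62.5000, |3A| = 18, inequality holds.


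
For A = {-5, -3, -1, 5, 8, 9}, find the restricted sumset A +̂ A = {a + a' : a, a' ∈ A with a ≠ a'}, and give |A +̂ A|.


Restricted sumset: A +̂ A = {a + a' : a ∈ A, a' ∈ A, a ≠ a'}.
Equivalently, take A + A and drop any sum 2a that is achievable ONLY as a + a for a ∈ A (i.e. sums representable only with equal summands).
Enumerate pairs (a, a') with a < a' (symmetric, so each unordered pair gives one sum; this covers all a ≠ a'):
  -5 + -3 = -8
  -5 + -1 = -6
  -5 + 5 = 0
  -5 + 8 = 3
  -5 + 9 = 4
  -3 + -1 = -4
  -3 + 5 = 2
  -3 + 8 = 5
  -3 + 9 = 6
  -1 + 5 = 4
  -1 + 8 = 7
  -1 + 9 = 8
  5 + 8 = 13
  5 + 9 = 14
  8 + 9 = 17
Collected distinct sums: {-8, -6, -4, 0, 2, 3, 4, 5, 6, 7, 8, 13, 14, 17}
|A +̂ A| = 14
(Reference bound: |A +̂ A| ≥ 2|A| - 3 for |A| ≥ 2, with |A| = 6 giving ≥ 9.)

|A +̂ A| = 14


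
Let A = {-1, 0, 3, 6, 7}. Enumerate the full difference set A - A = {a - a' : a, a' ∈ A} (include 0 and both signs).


A - A = {a - a' : a, a' ∈ A}.
Compute a - a' for each ordered pair (a, a'):
a = -1: -1--1=0, -1-0=-1, -1-3=-4, -1-6=-7, -1-7=-8
a = 0: 0--1=1, 0-0=0, 0-3=-3, 0-6=-6, 0-7=-7
a = 3: 3--1=4, 3-0=3, 3-3=0, 3-6=-3, 3-7=-4
a = 6: 6--1=7, 6-0=6, 6-3=3, 6-6=0, 6-7=-1
a = 7: 7--1=8, 7-0=7, 7-3=4, 7-6=1, 7-7=0
Collecting distinct values (and noting 0 appears from a-a):
A - A = {-8, -7, -6, -4, -3, -1, 0, 1, 3, 4, 6, 7, 8}
|A - A| = 13

A - A = {-8, -7, -6, -4, -3, -1, 0, 1, 3, 4, 6, 7, 8}


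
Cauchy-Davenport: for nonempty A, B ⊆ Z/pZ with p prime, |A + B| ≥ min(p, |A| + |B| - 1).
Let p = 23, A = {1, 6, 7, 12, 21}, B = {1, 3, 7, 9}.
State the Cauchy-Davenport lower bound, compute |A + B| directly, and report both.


Cauchy-Davenport: |A + B| ≥ min(p, |A| + |B| - 1) for A, B nonempty in Z/pZ.
|A| = 5, |B| = 4, p = 23.
CD lower bound = min(23, 5 + 4 - 1) = min(23, 8) = 8.
Compute A + B mod 23 directly:
a = 1: 1+1=2, 1+3=4, 1+7=8, 1+9=10
a = 6: 6+1=7, 6+3=9, 6+7=13, 6+9=15
a = 7: 7+1=8, 7+3=10, 7+7=14, 7+9=16
a = 12: 12+1=13, 12+3=15, 12+7=19, 12+9=21
a = 21: 21+1=22, 21+3=1, 21+7=5, 21+9=7
A + B = {1, 2, 4, 5, 7, 8, 9, 10, 13, 14, 15, 16, 19, 21, 22}, so |A + B| = 15.
Verify: 15 ≥ 8? Yes ✓.

CD lower bound = 8, actual |A + B| = 15.


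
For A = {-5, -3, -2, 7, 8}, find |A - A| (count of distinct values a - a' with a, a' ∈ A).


A - A = {a - a' : a, a' ∈ A}; |A| = 5.
Bounds: 2|A|-1 ≤ |A - A| ≤ |A|² - |A| + 1, i.e. 9 ≤ |A - A| ≤ 21.
Note: 0 ∈ A - A always (from a - a). The set is symmetric: if d ∈ A - A then -d ∈ A - A.
Enumerate nonzero differences d = a - a' with a > a' (then include -d):
Positive differences: {1, 2, 3, 9, 10, 11, 12, 13}
Full difference set: {0} ∪ (positive diffs) ∪ (negative diffs).
|A - A| = 1 + 2·8 = 17 (matches direct enumeration: 17).

|A - A| = 17


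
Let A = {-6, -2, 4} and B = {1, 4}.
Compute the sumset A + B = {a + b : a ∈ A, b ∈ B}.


A + B = {a + b : a ∈ A, b ∈ B}.
Enumerate all |A|·|B| = 3·2 = 6 pairs (a, b) and collect distinct sums.
a = -6: -6+1=-5, -6+4=-2
a = -2: -2+1=-1, -2+4=2
a = 4: 4+1=5, 4+4=8
Collecting distinct sums: A + B = {-5, -2, -1, 2, 5, 8}
|A + B| = 6

A + B = {-5, -2, -1, 2, 5, 8}


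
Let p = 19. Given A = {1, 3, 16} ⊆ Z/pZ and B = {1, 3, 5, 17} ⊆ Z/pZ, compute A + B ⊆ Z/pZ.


Work in Z/19Z: reduce every sum a + b modulo 19.
Enumerate all 12 pairs:
a = 1: 1+1=2, 1+3=4, 1+5=6, 1+17=18
a = 3: 3+1=4, 3+3=6, 3+5=8, 3+17=1
a = 16: 16+1=17, 16+3=0, 16+5=2, 16+17=14
Distinct residues collected: {0, 1, 2, 4, 6, 8, 14, 17, 18}
|A + B| = 9 (out of 19 total residues).

A + B = {0, 1, 2, 4, 6, 8, 14, 17, 18}


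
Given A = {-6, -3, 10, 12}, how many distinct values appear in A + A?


A + A = {a + a' : a, a' ∈ A}; |A| = 4.
General bounds: 2|A| - 1 ≤ |A + A| ≤ |A|(|A|+1)/2, i.e. 7 ≤ |A + A| ≤ 10.
Lower bound 2|A|-1 is attained iff A is an arithmetic progression.
Enumerate sums a + a' for a ≤ a' (symmetric, so this suffices):
a = -6: -6+-6=-12, -6+-3=-9, -6+10=4, -6+12=6
a = -3: -3+-3=-6, -3+10=7, -3+12=9
a = 10: 10+10=20, 10+12=22
a = 12: 12+12=24
Distinct sums: {-12, -9, -6, 4, 6, 7, 9, 20, 22, 24}
|A + A| = 10

|A + A| = 10
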